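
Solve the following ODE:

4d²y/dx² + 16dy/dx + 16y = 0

Characteristic equation: 4r² + 16r + 16 = 0
Divide by 4: r² + 4r + 4 = 0
Factored: (r + 2)² = 0
Repeated root: r = -2
General solution: y = (C₁ + C₂x)e^(-2x)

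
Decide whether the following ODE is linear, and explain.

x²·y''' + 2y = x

Linear (y and its derivatives appear to the first power only, no products of y terms)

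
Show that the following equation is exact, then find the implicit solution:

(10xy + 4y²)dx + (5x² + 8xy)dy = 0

Verify exactness: ∂M/∂y = ∂N/∂x ✓
Find F(x,y) such that ∂F/∂x = M, ∂F/∂y = N
Solution: 5x²y + 4xy² = C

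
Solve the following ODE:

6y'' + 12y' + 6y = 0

Characteristic equation: 6r² + 12r + 6 = 0
Divide by 6: r² + 2r + 1 = 0
Factored: (r + 1)² = 0
Repeated root: r = -1
General solution: y = (C₁ + C₂x)e^(-x)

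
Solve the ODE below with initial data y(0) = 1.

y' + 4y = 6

General solution: y = 3/2 + Ce^(-4x)
Applying y(0) = 1: C = 1 - 3/2 = -1/2
Particular solution: y = 3/2 - (1/2)e^(-4x)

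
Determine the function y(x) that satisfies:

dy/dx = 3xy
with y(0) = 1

General solution: y = Ce^(3x²/2)
Applying IC y(0) = 1:
Particular solution: y = e^(3x²/2)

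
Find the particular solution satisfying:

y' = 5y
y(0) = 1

General solution: y = Ce^(5x)
Applying IC y(0) = 1:
Particular solution: y = e^(5x)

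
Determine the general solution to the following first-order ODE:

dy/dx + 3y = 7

Using integrating factor method:

General solution: y = 7/3 + Ce^(-3x)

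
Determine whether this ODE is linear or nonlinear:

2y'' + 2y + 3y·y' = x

Nonlinear (product y·y')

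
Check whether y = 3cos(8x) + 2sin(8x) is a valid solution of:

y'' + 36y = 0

Verification:
y'' = -192cos(8x) - 128sin(8x)
y'' + 36y ≠ 0 (frequency mismatch: got 64 instead of 36)

No, it is not a solution.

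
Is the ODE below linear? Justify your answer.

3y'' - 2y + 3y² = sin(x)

No. Nonlinear (y² term)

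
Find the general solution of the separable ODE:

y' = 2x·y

Separating variables and integrating:
ln|y| = x^2 + C

General solution: y = Ce^(x^2)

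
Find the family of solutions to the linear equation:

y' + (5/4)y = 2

Using integrating factor method:

General solution: y = 8/5 + Ce^(-5x/4)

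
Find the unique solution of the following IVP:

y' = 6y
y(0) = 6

General solution: y = Ce^(6x)
Applying IC y(0) = 6:
Particular solution: y = 6e^(6x)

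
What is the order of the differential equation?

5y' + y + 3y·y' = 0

The order is 1 (highest derivative is of order 1).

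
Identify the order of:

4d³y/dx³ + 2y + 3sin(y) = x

The order is 3 (highest derivative is of order 3).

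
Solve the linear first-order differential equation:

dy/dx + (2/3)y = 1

Using integrating factor method:

General solution: y = 3/2 + Ce^(-2x/3)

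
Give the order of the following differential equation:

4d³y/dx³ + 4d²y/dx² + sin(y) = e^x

The order is 3 (highest derivative is of order 3).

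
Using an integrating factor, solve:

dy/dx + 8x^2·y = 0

Using integrating factor method:

General solution: y = Ce^(-8x^3/3)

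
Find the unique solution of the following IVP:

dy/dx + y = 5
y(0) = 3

General solution: y = 5 + Ce^(-x)
Applying y(0) = 3: C = 3 - 5 = -2
Particular solution: y = 5 - 2e^(-x)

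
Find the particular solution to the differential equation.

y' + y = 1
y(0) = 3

General solution: y = 1 + Ce^(-x)
Applying y(0) = 3: C = 3 - 1 = 2
Particular solution: y = 1 + 2e^(-x)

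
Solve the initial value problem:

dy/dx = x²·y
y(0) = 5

General solution: y = Ce^(x³/3)
Applying IC y(0) = 5:
Particular solution: y = 5e^(x³/3)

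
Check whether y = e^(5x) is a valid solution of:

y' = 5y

Verification:
y = e^(5x)
y' = 5e^(5x)
5y = 5e^(5x)
y' = 5y ✓

Yes, it is a solution.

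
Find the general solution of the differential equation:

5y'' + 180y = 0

Characteristic equation: 5r² + 180 = 0
Divide by 5: r² + 36 = 0
Roots: r = ±6i (complex conjugates)
General solution: y = C₁cos(6x) + C₂sin(6x)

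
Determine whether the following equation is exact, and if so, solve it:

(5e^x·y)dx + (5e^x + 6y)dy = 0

Verify exactness: ∂M/∂y = ∂N/∂x ✓
Find F(x,y) such that ∂F/∂x = M, ∂F/∂y = N
Solution: 5e^x·y + 3y² = C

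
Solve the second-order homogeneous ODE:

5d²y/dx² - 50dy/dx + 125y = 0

Characteristic equation: 5r² - 50r + 125 = 0
Divide by 5: r² - 10r + 25 = 0
Factored: (r - 5)² = 0
Repeated root: r = 5
General solution: y = (C₁ + C₂x)e^(5x)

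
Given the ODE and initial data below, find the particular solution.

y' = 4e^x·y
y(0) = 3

General solution: y = Ce^(4e^x)
Applying IC y(0) = 3:
Particular solution: y = 3e^(4(e^x - 1))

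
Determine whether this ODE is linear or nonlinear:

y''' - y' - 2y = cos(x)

Linear (y and its derivatives appear to the first power only, no products of y terms)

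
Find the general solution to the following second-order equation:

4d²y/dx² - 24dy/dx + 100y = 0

Characteristic equation: 4r² - 24r + 100 = 0
Divide by 4: r² - 6r + 25 = 0
Roots: r = 3 ± 4i (complex conjugates)
General solution: y = e^(3x)(C₁cos(4x) + C₂sin(4x))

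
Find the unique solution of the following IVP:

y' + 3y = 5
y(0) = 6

General solution: y = 5/3 + Ce^(-3x)
Applying y(0) = 6: C = 6 - 5/3 = 13/3
Particular solution: y = 5/3 + (13/3)e^(-3x)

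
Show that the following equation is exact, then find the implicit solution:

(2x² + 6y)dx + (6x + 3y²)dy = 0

Verify exactness: ∂M/∂y = ∂N/∂x ✓
Find F(x,y) such that ∂F/∂x = M, ∂F/∂y = N
Solution: 2x³/3 + 6xy + y³ = C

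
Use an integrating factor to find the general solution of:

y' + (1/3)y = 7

Using integrating factor method:

General solution: y = 21 + Ce^(-x/3)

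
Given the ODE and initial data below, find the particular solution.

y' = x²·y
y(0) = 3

General solution: y = Ce^(x³/3)
Applying IC y(0) = 3:
Particular solution: y = 3e^(x³/3)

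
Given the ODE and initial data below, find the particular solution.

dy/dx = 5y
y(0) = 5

General solution: y = Ce^(5x)
Applying IC y(0) = 5:
Particular solution: y = 5e^(5x)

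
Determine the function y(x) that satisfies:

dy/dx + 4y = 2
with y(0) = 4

General solution: y = 1/2 + Ce^(-4x)
Applying y(0) = 4: C = 4 - 1/2 = 7/2
Particular solution: y = 1/2 + (7/2)e^(-4x)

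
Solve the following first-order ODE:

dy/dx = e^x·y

Separating variables and integrating:
ln|y| = e^x + C

General solution: y = Ce^(e^x)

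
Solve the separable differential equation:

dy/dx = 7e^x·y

Separating variables and integrating:
ln|y| = 7e^x + C

General solution: y = Ce^(7e^x)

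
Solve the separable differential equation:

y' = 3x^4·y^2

Separating variables and integrating:
-1/y = 3x^5/5 + C

General solution: y^-1 = (-3/5)x^5 + C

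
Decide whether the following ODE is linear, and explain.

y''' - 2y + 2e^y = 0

Nonlinear (e^y is nonlinear in y)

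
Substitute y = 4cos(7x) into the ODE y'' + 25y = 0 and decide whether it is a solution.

Verification:
y'' = -196cos(7x)
y'' + 25y ≠ 0 (frequency mismatch: got 49 instead of 25)

No, it is not a solution.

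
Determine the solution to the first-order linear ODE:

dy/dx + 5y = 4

Using integrating factor method:

General solution: y = 4/5 + Ce^(-5x)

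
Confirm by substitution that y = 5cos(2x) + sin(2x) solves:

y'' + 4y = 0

Verification:
y'' = -20cos(2x) - 4sin(2x)
y'' + 4y = 0 ✓

Yes, it is a solution.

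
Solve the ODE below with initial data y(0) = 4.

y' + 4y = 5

General solution: y = 5/4 + Ce^(-4x)
Applying y(0) = 4: C = 4 - 5/4 = 11/4
Particular solution: y = 5/4 + (11/4)e^(-4x)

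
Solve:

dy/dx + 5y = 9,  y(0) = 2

General solution: y = 9/5 + Ce^(-5x)
Applying y(0) = 2: C = 2 - 9/5 = 1/5
Particular solution: y = 9/5 + (1/5)e^(-5x)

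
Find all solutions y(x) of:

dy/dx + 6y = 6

Using integrating factor method:

General solution: y = 1 + Ce^(-6x)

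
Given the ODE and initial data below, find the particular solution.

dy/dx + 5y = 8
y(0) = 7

General solution: y = 8/5 + Ce^(-5x)
Applying y(0) = 7: C = 7 - 8/5 = 27/5
Particular solution: y = 8/5 + (27/5)e^(-5x)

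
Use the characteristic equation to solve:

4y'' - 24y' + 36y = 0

Characteristic equation: 4r² - 24r + 36 = 0
Divide by 4: r² - 6r + 9 = 0
Factored: (r - 3)² = 0
Repeated root: r = 3
General solution: y = (C₁ + C₂x)e^(3x)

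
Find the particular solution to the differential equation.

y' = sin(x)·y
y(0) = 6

General solution: y = Ce^(-cos(x))
Applying IC y(0) = 6:
Particular solution: y = 6e^(1-cos(x))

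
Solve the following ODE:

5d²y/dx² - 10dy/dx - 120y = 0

Characteristic equation: 5r² - 10r - 120 = 0
Divide by 5: r² - 2r - 24 = 0
Roots: r = 6, -4 (distinct real)
General solution: y = C₁e^(6x) + C₂e^(-4x)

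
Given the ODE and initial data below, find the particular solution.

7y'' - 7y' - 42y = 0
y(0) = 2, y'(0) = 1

General solution: y = C₁e^(3x) + C₂e^(-2x)
Applying ICs: C₁ = 1, C₂ = 1
Particular solution: y = e^(3x) + e^(-2x)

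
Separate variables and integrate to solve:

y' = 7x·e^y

Separating variables and integrating:
-e^(-y) = 7x²/2 + C

General solution: y = -ln(C - 7x²/2)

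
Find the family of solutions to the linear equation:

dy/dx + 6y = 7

Using integrating factor method:

General solution: y = 7/6 + Ce^(-6x)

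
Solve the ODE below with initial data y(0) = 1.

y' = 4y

General solution: y = Ce^(4x)
Applying IC y(0) = 1:
Particular solution: y = e^(4x)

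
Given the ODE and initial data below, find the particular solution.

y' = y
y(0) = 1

General solution: y = Ce^x
Applying IC y(0) = 1:
Particular solution: y = e^x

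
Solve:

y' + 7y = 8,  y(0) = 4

General solution: y = 8/7 + Ce^(-7x)
Applying y(0) = 4: C = 4 - 8/7 = 20/7
Particular solution: y = 8/7 + (20/7)e^(-7x)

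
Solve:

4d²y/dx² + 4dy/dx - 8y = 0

Characteristic equation: 4r² + 4r - 8 = 0
Divide by 4: r² + r - 2 = 0
Roots: r = 1, -2 (distinct real)
General solution: y = C₁e^x + C₂e^(-2x)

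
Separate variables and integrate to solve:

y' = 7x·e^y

Separating variables and integrating:
-e^(-y) = 7x²/2 + C

General solution: y = -ln(C - 7x²/2)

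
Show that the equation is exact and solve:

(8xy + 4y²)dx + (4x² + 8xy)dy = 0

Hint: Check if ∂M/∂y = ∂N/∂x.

Verify exactness: ∂M/∂y = ∂N/∂x ✓
Find F(x,y) such that ∂F/∂x = M, ∂F/∂y = N
Solution: 4x²y + 4xy² = C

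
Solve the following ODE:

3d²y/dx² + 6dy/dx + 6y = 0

Characteristic equation: 3r² + 6r + 6 = 0
Divide by 3: r² + 2r + 2 = 0
Roots: r = -1 ± i (complex conjugates)
General solution: y = e^(-x)(C₁cos(x) + C₂sin(x))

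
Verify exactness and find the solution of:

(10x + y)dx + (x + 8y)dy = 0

Verify exactness: ∂M/∂y = ∂N/∂x ✓
Find F(x,y) such that ∂F/∂x = M, ∂F/∂y = N
Solution: 5x² + xy + 4y² = C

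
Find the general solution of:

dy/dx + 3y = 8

Using integrating factor method:

General solution: y = 8/3 + Ce^(-3x)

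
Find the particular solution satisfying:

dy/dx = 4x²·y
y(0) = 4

General solution: y = Ce^(4x³/3)
Applying IC y(0) = 4:
Particular solution: y = 4e^(4x³/3)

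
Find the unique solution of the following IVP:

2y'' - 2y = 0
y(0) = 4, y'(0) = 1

General solution: y = C₁e^x + C₂e^(-x)
Applying ICs: C₁ = 5/2, C₂ = 3/2
Particular solution: y = (5/2)e^x + (3/2)e^(-x)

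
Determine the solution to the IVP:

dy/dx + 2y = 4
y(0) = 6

General solution: y = 2 + Ce^(-2x)
Applying y(0) = 6: C = 6 - 2 = 4
Particular solution: y = 2 + 4e^(-2x)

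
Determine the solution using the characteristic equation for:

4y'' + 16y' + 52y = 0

Characteristic equation: 4r² + 16r + 52 = 0
Divide by 4: r² + 4r + 13 = 0
Roots: r = -2 ± 3i (complex conjugates)
General solution: y = e^(-2x)(C₁cos(3x) + C₂sin(3x))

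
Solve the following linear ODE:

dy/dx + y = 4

Using integrating factor method:

General solution: y = 4 + Ce^(-x)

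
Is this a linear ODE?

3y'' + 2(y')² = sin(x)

No. Nonlinear ((y')² term)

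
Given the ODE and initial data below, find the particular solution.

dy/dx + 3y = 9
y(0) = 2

General solution: y = 3 + Ce^(-3x)
Applying y(0) = 2: C = 2 - 3 = -1
Particular solution: y = 3 - e^(-3x)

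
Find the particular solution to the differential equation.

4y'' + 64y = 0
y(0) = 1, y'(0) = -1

General solution: y = C₁cos(4x) + C₂sin(4x)
Complex roots r = ±4i
Applying ICs: C₁ = 1, C₂ = -1/4
Particular solution: y = cos(4x) - (1/4)sin(4x)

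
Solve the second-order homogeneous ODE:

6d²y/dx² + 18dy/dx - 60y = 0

Characteristic equation: 6r² + 18r - 60 = 0
Divide by 6: r² + 3r - 10 = 0
Roots: r = 2, -5 (distinct real)
General solution: y = C₁e^(2x) + C₂e^(-5x)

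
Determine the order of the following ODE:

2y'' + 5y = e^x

The order is 2 (highest derivative is of order 2).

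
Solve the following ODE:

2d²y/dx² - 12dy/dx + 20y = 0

Characteristic equation: 2r² - 12r + 20 = 0
Divide by 2: r² - 6r + 10 = 0
Roots: r = 3 ± i (complex conjugates)
General solution: y = e^(3x)(C₁cos(x) + C₂sin(x))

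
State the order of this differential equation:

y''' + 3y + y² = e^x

The order is 3 (highest derivative is of order 3).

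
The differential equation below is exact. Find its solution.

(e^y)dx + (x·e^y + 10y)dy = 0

Verify exactness: ∂M/∂y = ∂N/∂x ✓
Find F(x,y) such that ∂F/∂x = M, ∂F/∂y = N
Solution: x·e^y + 5y² = C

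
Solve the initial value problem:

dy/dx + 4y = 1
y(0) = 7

General solution: y = 1/4 + Ce^(-4x)
Applying y(0) = 7: C = 7 - 1/4 = 27/4
Particular solution: y = 1/4 + (27/4)e^(-4x)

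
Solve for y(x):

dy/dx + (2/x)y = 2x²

Using integrating factor method:

General solution: y = (2/5)x^3 + Cx^(-2)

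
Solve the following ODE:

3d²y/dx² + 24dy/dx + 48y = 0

Characteristic equation: 3r² + 24r + 48 = 0
Divide by 3: r² + 8r + 16 = 0
Factored: (r + 4)² = 0
Repeated root: r = -4
General solution: y = (C₁ + C₂x)e^(-4x)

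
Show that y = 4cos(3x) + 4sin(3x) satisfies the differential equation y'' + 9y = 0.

Verification:
y'' = -36cos(3x) - 36sin(3x)
y'' + 9y = 0 ✓

Yes, it is a solution.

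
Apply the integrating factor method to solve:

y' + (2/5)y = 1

Using integrating factor method:

General solution: y = 5/2 + Ce^(-2x/5)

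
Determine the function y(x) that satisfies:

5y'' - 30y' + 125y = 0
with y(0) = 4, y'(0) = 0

General solution: y = e^(3x)(C₁cos(4x) + C₂sin(4x))
Complex roots r = 3 ± 4i
Applying ICs: C₁ = 4, C₂ = -3
Particular solution: y = e^(3x)(4cos(4x) - 3sin(4x))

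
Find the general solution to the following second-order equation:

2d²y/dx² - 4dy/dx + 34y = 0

Characteristic equation: 2r² - 4r + 34 = 0
Divide by 2: r² - 2r + 17 = 0
Roots: r = 1 ± 4i (complex conjugates)
General solution: y = e^x(C₁cos(4x) + C₂sin(4x))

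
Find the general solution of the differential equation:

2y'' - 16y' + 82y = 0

Characteristic equation: 2r² - 16r + 82 = 0
Divide by 2: r² - 8r + 41 = 0
Roots: r = 4 ± 5i (complex conjugates)
General solution: y = e^(4x)(C₁cos(5x) + C₂sin(5x))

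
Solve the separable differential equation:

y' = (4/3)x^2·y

Separating variables and integrating:
ln|y| = 4x^3/9 + C

General solution: y = Ce^(4x^3/9)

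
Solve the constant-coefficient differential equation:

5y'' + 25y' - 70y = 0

Characteristic equation: 5r² + 25r - 70 = 0
Divide by 5: r² + 5r - 14 = 0
Roots: r = 2, -7 (distinct real)
General solution: y = C₁e^(2x) + C₂e^(-7x)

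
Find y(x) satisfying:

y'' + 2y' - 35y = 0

Characteristic equation: r² + 2r - 35 = 0
Roots: r = 5, -7 (distinct real)
General solution: y = C₁e^(5x) + C₂e^(-7x)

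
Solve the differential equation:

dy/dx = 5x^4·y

Separating variables and integrating:
ln|y| = x^5 + C

General solution: y = Ce^(x^5)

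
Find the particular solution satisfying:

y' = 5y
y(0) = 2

General solution: y = Ce^(5x)
Applying IC y(0) = 2:
Particular solution: y = 2e^(5x)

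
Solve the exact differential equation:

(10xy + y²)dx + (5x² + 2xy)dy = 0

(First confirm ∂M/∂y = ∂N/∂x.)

Verify exactness: ∂M/∂y = ∂N/∂x ✓
Find F(x,y) such that ∂F/∂x = M, ∂F/∂y = N
Solution: 5x²y + xy² = C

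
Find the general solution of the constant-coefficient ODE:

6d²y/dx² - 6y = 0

Characteristic equation: 6r² - 6 = 0
Divide by 6: r² - 1 = 0
Roots: r = 1, -1 (distinct real)
General solution: y = C₁e^x + C₂e^(-x)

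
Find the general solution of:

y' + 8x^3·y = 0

Using integrating factor method:

General solution: y = Ce^(-2x^4)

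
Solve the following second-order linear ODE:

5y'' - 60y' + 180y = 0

Characteristic equation: 5r² - 60r + 180 = 0
Divide by 5: r² - 12r + 36 = 0
Factored: (r - 6)² = 0
Repeated root: r = 6
General solution: y = (C₁ + C₂x)e^(6x)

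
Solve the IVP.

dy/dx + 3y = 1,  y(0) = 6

General solution: y = 1/3 + Ce^(-3x)
Applying y(0) = 6: C = 6 - 1/3 = 17/3
Particular solution: y = 1/3 + (17/3)e^(-3x)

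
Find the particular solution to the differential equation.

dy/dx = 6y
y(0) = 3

General solution: y = Ce^(6x)
Applying IC y(0) = 3:
Particular solution: y = 3e^(6x)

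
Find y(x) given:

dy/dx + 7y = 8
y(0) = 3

General solution: y = 8/7 + Ce^(-7x)
Applying y(0) = 3: C = 3 - 8/7 = 13/7
Particular solution: y = 8/7 + (13/7)e^(-7x)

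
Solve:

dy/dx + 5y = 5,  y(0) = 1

General solution: y = 1 + Ce^(-5x)
Applying y(0) = 1: C = 1 - 1 = 0
Particular solution: y = 1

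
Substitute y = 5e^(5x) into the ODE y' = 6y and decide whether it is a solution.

Verification:
y = 5e^(5x)
y' = 25e^(5x)
But 6y = 30e^(5x)
y' ≠ 6y — the derivative does not match

No, it is not a solution.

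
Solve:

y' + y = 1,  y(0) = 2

General solution: y = 1 + Ce^(-x)
Applying y(0) = 2: C = 2 - 1 = 1
Particular solution: y = 1 + e^(-x)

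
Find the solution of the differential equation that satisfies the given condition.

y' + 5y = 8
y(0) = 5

General solution: y = 8/5 + Ce^(-5x)
Applying y(0) = 5: C = 5 - 8/5 = 17/5
Particular solution: y = 8/5 + (17/5)e^(-5x)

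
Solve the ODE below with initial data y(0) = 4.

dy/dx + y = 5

General solution: y = 5 + Ce^(-x)
Applying y(0) = 4: C = 4 - 5 = -1
Particular solution: y = 5 - e^(-x)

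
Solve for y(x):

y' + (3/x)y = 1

Using integrating factor method:

General solution: y = (1/4)x + Cx^(-3)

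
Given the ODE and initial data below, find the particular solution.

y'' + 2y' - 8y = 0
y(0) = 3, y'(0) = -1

General solution: y = C₁e^(2x) + C₂e^(-4x)
Applying ICs: C₁ = 11/6, C₂ = 7/6
Particular solution: y = (11/6)e^(2x) + (7/6)e^(-4x)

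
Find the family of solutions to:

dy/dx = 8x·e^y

Separating variables and integrating:
-e^(-y) = 4x² + C

General solution: y = -ln(C - 4x²)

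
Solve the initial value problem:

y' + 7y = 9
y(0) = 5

General solution: y = 9/7 + Ce^(-7x)
Applying y(0) = 5: C = 5 - 9/7 = 26/7
Particular solution: y = 9/7 + (26/7)e^(-7x)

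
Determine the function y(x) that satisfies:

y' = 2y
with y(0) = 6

General solution: y = Ce^(2x)
Applying IC y(0) = 6:
Particular solution: y = 6e^(2x)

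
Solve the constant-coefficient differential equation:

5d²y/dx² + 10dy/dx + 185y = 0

Characteristic equation: 5r² + 10r + 185 = 0
Divide by 5: r² + 2r + 37 = 0
Roots: r = -1 ± 6i (complex conjugates)
General solution: y = e^(-x)(C₁cos(6x) + C₂sin(6x))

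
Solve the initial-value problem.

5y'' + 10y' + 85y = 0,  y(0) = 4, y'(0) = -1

General solution: y = e^(-x)(C₁cos(4x) + C₂sin(4x))
Complex roots r = -1 ± 4i
Applying ICs: C₁ = 4, C₂ = 3/4
Particular solution: y = e^(-x)(4cos(4x) + (3/4)sin(4x))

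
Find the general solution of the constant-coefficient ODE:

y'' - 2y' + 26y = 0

Characteristic equation: r² - 2r + 26 = 0
Roots: r = 1 ± 5i (complex conjugates)
General solution: y = e^x(C₁cos(5x) + C₂sin(5x))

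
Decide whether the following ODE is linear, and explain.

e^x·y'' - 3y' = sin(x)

Linear (y and its derivatives appear to the first power only, no products of y terms)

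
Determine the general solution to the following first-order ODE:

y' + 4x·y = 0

Using integrating factor method:

General solution: y = Ce^(-2x^2)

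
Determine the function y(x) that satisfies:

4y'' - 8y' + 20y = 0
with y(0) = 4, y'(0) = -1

General solution: y = e^x(C₁cos(2x) + C₂sin(2x))
Complex roots r = 1 ± 2i
Applying ICs: C₁ = 4, C₂ = -5/2
Particular solution: y = e^x(4cos(2x) - (5/2)sin(2x))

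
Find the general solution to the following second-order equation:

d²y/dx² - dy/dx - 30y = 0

Characteristic equation: r² - r - 30 = 0
Roots: r = 6, -5 (distinct real)
General solution: y = C₁e^(6x) + C₂e^(-5x)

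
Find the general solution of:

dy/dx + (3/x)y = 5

Using integrating factor method:

General solution: y = (5/4)x + Cx^(-3)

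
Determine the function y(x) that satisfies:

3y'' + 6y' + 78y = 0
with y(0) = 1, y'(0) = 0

General solution: y = e^(-x)(C₁cos(5x) + C₂sin(5x))
Complex roots r = -1 ± 5i
Applying ICs: C₁ = 1, C₂ = 1/5
Particular solution: y = e^(-x)(cos(5x) + (1/5)sin(5x))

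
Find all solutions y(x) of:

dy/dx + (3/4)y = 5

Using integrating factor method:

General solution: y = 20/3 + Ce^(-3x/4)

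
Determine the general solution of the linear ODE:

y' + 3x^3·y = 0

Using integrating factor method:

General solution: y = Ce^(-3x^4/4)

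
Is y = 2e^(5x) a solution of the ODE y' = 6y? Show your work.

Verification:
y = 2e^(5x)
y' = 10e^(5x)
But 6y = 12e^(5x)
y' ≠ 6y — the derivative does not match

No, it is not a solution.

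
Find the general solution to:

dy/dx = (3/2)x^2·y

Separating variables and integrating:
ln|y| = x^3/2 + C

General solution: y = Ce^(x^3/2)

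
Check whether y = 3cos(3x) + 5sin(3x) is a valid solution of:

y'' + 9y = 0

Verification:
y'' = -27cos(3x) - 45sin(3x)
y'' + 9y = 0 ✓

Yes, it is a solution.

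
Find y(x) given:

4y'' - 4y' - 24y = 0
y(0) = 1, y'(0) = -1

General solution: y = C₁e^(3x) + C₂e^(-2x)
Applying ICs: C₁ = 1/5, C₂ = 4/5
Particular solution: y = (1/5)e^(3x) + (4/5)e^(-2x)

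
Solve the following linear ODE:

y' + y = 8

Using integrating factor method:

General solution: y = 8 + Ce^(-x)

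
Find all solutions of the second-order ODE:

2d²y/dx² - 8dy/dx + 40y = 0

Characteristic equation: 2r² - 8r + 40 = 0
Divide by 2: r² - 4r + 20 = 0
Roots: r = 2 ± 4i (complex conjugates)
General solution: y = e^(2x)(C₁cos(4x) + C₂sin(4x))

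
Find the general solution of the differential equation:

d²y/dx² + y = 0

Characteristic equation: r² + 1 = 0
Roots: r = ±i (complex conjugates)
General solution: y = C₁cos(x) + C₂sin(x)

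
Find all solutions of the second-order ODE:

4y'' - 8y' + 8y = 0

Characteristic equation: 4r² - 8r + 8 = 0
Divide by 4: r² - 2r + 2 = 0
Roots: r = 1 ± i (complex conjugates)
General solution: y = e^x(C₁cos(x) + C₂sin(x))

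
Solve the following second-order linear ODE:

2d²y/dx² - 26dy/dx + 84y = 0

Characteristic equation: 2r² - 26r + 84 = 0
Divide by 2: r² - 13r + 42 = 0
Roots: r = 7, 6 (distinct real)
General solution: y = C₁e^(7x) + C₂e^(6x)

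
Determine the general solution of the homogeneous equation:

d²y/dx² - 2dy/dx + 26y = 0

Characteristic equation: r² - 2r + 26 = 0
Roots: r = 1 ± 5i (complex conjugates)
General solution: y = e^x(C₁cos(5x) + C₂sin(5x))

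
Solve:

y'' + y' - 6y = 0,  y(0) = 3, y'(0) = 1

General solution: y = C₁e^(2x) + C₂e^(-3x)
Applying ICs: C₁ = 2, C₂ = 1
Particular solution: y = 2e^(2x) + e^(-3x)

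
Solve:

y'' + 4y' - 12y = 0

Characteristic equation: r² + 4r - 12 = 0
Roots: r = 2, -6 (distinct real)
General solution: y = C₁e^(2x) + C₂e^(-6x)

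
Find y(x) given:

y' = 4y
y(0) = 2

General solution: y = Ce^(4x)
Applying IC y(0) = 2:
Particular solution: y = 2e^(4x)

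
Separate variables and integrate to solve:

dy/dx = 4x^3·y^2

Separating variables and integrating:
-1/y = x^4 + C

General solution: y^-1 = -x^4 + C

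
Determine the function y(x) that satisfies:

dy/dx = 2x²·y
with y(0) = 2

General solution: y = Ce^(2x³/3)
Applying IC y(0) = 2:
Particular solution: y = 2e^(2x³/3)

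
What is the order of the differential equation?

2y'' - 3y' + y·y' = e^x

The order is 2 (highest derivative is of order 2).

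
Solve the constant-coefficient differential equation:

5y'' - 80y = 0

Characteristic equation: 5r² - 80 = 0
Divide by 5: r² - 16 = 0
Roots: r = 4, -4 (distinct real)
General solution: y = C₁e^(4x) + C₂e^(-4x)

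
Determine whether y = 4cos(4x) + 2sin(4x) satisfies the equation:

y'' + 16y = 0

Verification:
y'' = -64cos(4x) - 32sin(4x)
y'' + 16y = 0 ✓

Yes, it is a solution.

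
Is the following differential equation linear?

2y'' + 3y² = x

No. Nonlinear (y² term)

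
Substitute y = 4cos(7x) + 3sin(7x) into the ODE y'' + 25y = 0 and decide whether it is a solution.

Verification:
y'' = -196cos(7x) - 147sin(7x)
y'' + 25y ≠ 0 (frequency mismatch: got 49 instead of 25)

No, it is not a solution.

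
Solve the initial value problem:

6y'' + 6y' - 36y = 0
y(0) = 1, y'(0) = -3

General solution: y = C₁e^(2x) + C₂e^(-3x)
Applying ICs: C₁ = 0, C₂ = 1
Particular solution: y = e^(-3x)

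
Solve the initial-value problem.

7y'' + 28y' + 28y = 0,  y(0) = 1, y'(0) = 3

General solution: y = (C₁ + C₂x)e^(-2x)
Repeated root r = -2
Applying ICs: C₁ = 1, C₂ = 5
Particular solution: y = (1 + 5x)e^(-2x)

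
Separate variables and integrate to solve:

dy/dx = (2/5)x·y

Separating variables and integrating:
ln|y| = x^2/5 + C

General solution: y = Ce^(x^2/5)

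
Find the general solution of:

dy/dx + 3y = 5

Using integrating factor method:

General solution: y = 5/3 + Ce^(-3x)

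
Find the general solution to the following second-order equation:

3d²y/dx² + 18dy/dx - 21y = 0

Characteristic equation: 3r² + 18r - 21 = 0
Divide by 3: r² + 6r - 7 = 0
Roots: r = 1, -7 (distinct real)
General solution: y = C₁e^x + C₂e^(-7x)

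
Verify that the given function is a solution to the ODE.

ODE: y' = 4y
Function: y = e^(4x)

Verification:
y = e^(4x)
y' = 4e^(4x)
4y = 4e^(4x)
y' = 4y ✓

Yes, it is a solution.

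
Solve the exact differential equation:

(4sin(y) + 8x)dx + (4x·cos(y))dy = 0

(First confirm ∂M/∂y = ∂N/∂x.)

Verify exactness: ∂M/∂y = ∂N/∂x ✓
Find F(x,y) such that ∂F/∂x = M, ∂F/∂y = N
Solution: 4x·sin(y) + 4x² = C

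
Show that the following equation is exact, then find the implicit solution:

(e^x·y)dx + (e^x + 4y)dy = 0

Verify exactness: ∂M/∂y = ∂N/∂x ✓
Find F(x,y) such that ∂F/∂x = M, ∂F/∂y = N
Solution: e^x·y + 2y² = C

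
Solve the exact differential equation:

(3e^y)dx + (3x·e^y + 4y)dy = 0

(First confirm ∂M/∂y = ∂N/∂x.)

Verify exactness: ∂M/∂y = ∂N/∂x ✓
Find F(x,y) such that ∂F/∂x = M, ∂F/∂y = N
Solution: 3x·e^y + 2y² = C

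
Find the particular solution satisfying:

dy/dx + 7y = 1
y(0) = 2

General solution: y = 1/7 + Ce^(-7x)
Applying y(0) = 2: C = 2 - 1/7 = 13/7
Particular solution: y = 1/7 + (13/7)e^(-7x)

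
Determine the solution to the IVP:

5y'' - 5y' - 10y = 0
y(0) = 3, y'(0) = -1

General solution: y = C₁e^(2x) + C₂e^(-x)
Applying ICs: C₁ = 2/3, C₂ = 7/3
Particular solution: y = (2/3)e^(2x) + (7/3)e^(-x)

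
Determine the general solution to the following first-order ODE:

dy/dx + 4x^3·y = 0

Using integrating factor method:

General solution: y = Ce^(-x^4)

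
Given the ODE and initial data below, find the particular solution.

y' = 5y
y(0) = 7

General solution: y = Ce^(5x)
Applying IC y(0) = 7:
Particular solution: y = 7e^(5x)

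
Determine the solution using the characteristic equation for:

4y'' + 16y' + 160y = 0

Characteristic equation: 4r² + 16r + 160 = 0
Divide by 4: r² + 4r + 40 = 0
Roots: r = -2 ± 6i (complex conjugates)
General solution: y = e^(-2x)(C₁cos(6x) + C₂sin(6x))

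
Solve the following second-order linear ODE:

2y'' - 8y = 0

Characteristic equation: 2r² - 8 = 0
Divide by 2: r² - 4 = 0
Roots: r = 2, -2 (distinct real)
General solution: y = C₁e^(2x) + C₂e^(-2x)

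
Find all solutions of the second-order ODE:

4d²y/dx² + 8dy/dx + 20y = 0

Characteristic equation: 4r² + 8r + 20 = 0
Divide by 4: r² + 2r + 5 = 0
Roots: r = -1 ± 2i (complex conjugates)
General solution: y = e^(-x)(C₁cos(2x) + C₂sin(2x))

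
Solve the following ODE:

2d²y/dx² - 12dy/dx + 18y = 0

Characteristic equation: 2r² - 12r + 18 = 0
Divide by 2: r² - 6r + 9 = 0
Factored: (r - 3)² = 0
Repeated root: r = 3
General solution: y = (C₁ + C₂x)e^(3x)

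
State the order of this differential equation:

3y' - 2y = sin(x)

The order is 1 (highest derivative is of order 1).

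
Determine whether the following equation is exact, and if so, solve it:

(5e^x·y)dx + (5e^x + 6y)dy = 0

Verify exactness: ∂M/∂y = ∂N/∂x ✓
Find F(x,y) such that ∂F/∂x = M, ∂F/∂y = N
Solution: 5e^x·y + 3y² = C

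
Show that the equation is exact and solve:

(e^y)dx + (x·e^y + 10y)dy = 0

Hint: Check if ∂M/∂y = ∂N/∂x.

Verify exactness: ∂M/∂y = ∂N/∂x ✓
Find F(x,y) such that ∂F/∂x = M, ∂F/∂y = N
Solution: x·e^y + 5y² = C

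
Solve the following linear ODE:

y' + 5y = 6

Using integrating factor method:

General solution: y = 6/5 + Ce^(-5x)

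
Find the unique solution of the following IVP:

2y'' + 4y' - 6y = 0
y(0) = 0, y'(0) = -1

General solution: y = C₁e^x + C₂e^(-3x)
Applying ICs: C₁ = -1/4, C₂ = 1/4
Particular solution: y = -(1/4)e^x + (1/4)e^(-3x)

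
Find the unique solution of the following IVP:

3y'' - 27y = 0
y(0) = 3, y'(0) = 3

General solution: y = C₁e^(3x) + C₂e^(-3x)
Applying ICs: C₁ = 2, C₂ = 1
Particular solution: y = 2e^(3x) + e^(-3x)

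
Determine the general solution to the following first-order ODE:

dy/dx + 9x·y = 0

Using integrating factor method:

General solution: y = Ce^(-9x^2/2)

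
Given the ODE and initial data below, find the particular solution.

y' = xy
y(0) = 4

General solution: y = Ce^(x²/2)
Applying IC y(0) = 4:
Particular solution: y = 4e^(x²/2)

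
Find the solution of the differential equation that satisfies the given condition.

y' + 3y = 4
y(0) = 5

General solution: y = 4/3 + Ce^(-3x)
Applying y(0) = 5: C = 5 - 4/3 = 11/3
Particular solution: y = 4/3 + (11/3)e^(-3x)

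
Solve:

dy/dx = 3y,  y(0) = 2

General solution: y = Ce^(3x)
Applying IC y(0) = 2:
Particular solution: y = 2e^(3x)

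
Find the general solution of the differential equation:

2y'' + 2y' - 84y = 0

Characteristic equation: 2r² + 2r - 84 = 0
Divide by 2: r² + r - 42 = 0
Roots: r = 6, -7 (distinct real)
General solution: y = C₁e^(6x) + C₂e^(-7x)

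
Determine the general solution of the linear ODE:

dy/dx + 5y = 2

Using integrating factor method:

General solution: y = 2/5 + Ce^(-5x)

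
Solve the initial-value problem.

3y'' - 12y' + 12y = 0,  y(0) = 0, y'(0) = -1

General solution: y = (C₁ + C₂x)e^(2x)
Repeated root r = 2
Applying ICs: C₁ = 0, C₂ = -1
Particular solution: y = -xe^(2x)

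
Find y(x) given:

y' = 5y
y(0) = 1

General solution: y = Ce^(5x)
Applying IC y(0) = 1:
Particular solution: y = e^(5x)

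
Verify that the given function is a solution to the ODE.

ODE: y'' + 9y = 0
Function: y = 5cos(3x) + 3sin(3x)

Verification:
y'' = -45cos(3x) - 27sin(3x)
y'' + 9y = 0 ✓

Yes, it is a solution.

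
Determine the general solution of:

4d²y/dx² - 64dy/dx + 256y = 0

Characteristic equation: 4r² - 64r + 256 = 0
Divide by 4: r² - 16r + 64 = 0
Factored: (r - 8)² = 0
Repeated root: r = 8
General solution: y = (C₁ + C₂x)e^(8x)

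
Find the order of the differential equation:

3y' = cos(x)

The order is 1 (highest derivative is of order 1).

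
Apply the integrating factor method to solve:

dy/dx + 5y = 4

Using integrating factor method:

General solution: y = 4/5 + Ce^(-5x)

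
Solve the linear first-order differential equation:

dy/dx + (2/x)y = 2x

Using integrating factor method:

General solution: y = (1/2)x^2 + Cx^(-2)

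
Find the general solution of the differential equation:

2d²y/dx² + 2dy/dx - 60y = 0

Characteristic equation: 2r² + 2r - 60 = 0
Divide by 2: r² + r - 30 = 0
Roots: r = 5, -6 (distinct real)
General solution: y = C₁e^(5x) + C₂e^(-6x)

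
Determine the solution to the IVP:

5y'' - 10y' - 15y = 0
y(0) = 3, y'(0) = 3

General solution: y = C₁e^(3x) + C₂e^(-x)
Applying ICs: C₁ = 3/2, C₂ = 3/2
Particular solution: y = (3/2)e^(3x) + (3/2)e^(-x)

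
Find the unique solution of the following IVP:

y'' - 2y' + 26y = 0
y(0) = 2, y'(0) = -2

General solution: y = e^x(C₁cos(5x) + C₂sin(5x))
Complex roots r = 1 ± 5i
Applying ICs: C₁ = 2, C₂ = -4/5
Particular solution: y = e^x(2cos(5x) - (4/5)sin(5x))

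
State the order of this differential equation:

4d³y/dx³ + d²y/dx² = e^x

The order is 3 (highest derivative is of order 3).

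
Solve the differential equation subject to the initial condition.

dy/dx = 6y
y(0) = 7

General solution: y = Ce^(6x)
Applying IC y(0) = 7:
Particular solution: y = 7e^(6x)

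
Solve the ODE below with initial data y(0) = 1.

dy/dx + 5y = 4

General solution: y = 4/5 + Ce^(-5x)
Applying y(0) = 1: C = 1 - 4/5 = 1/5
Particular solution: y = 4/5 + (1/5)e^(-5x)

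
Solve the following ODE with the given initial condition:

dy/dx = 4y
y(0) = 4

General solution: y = Ce^(4x)
Applying IC y(0) = 4:
Particular solution: y = 4e^(4x)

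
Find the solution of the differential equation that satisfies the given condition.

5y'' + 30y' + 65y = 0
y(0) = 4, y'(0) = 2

General solution: y = e^(-3x)(C₁cos(2x) + C₂sin(2x))
Complex roots r = -3 ± 2i
Applying ICs: C₁ = 4, C₂ = 7
Particular solution: y = e^(-3x)(4cos(2x) + 7sin(2x))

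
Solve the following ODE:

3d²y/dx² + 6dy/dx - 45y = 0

Characteristic equation: 3r² + 6r - 45 = 0
Divide by 3: r² + 2r - 15 = 0
Roots: r = 3, -5 (distinct real)
General solution: y = C₁e^(3x) + C₂e^(-5x)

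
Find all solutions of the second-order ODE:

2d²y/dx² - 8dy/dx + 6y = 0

Characteristic equation: 2r² - 8r + 6 = 0
Divide by 2: r² - 4r + 3 = 0
Roots: r = 1, 3 (distinct real)
General solution: y = C₁e^x + C₂e^(3x)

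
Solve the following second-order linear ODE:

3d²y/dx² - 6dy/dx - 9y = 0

Characteristic equation: 3r² - 6r - 9 = 0
Divide by 3: r² - 2r - 3 = 0
Roots: r = 3, -1 (distinct real)
General solution: y = C₁e^(3x) + C₂e^(-x)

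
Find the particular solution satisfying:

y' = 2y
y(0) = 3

General solution: y = Ce^(2x)
Applying IC y(0) = 3:
Particular solution: y = 3e^(2x)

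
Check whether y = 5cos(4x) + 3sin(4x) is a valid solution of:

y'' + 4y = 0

Verification:
y'' = -80cos(4x) - 48sin(4x)
y'' + 4y ≠ 0 (frequency mismatch: got 16 instead of 4)

No, it is not a solution.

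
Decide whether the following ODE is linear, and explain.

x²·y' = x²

Linear (y and its derivatives appear to the first power only, no products of y terms)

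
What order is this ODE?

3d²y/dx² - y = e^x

The order is 2 (highest derivative is of order 2).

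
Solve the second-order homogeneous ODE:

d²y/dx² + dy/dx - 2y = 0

Characteristic equation: r² + r - 2 = 0
Roots: r = 1, -2 (distinct real)
General solution: y = C₁e^x + C₂e^(-2x)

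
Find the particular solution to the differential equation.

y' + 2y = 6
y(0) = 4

General solution: y = 3 + Ce^(-2x)
Applying y(0) = 4: C = 4 - 3 = 1
Particular solution: y = 3 + e^(-2x)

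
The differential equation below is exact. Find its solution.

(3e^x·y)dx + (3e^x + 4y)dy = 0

Verify exactness: ∂M/∂y = ∂N/∂x ✓
Find F(x,y) such that ∂F/∂x = M, ∂F/∂y = N
Solution: 3e^x·y + 2y² = C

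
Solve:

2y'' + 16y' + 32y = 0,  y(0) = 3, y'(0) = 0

General solution: y = (C₁ + C₂x)e^(-4x)
Repeated root r = -4
Applying ICs: C₁ = 3, C₂ = 12
Particular solution: y = (3 + 12x)e^(-4x)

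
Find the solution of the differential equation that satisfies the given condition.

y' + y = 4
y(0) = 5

General solution: y = 4 + Ce^(-x)
Applying y(0) = 5: C = 5 - 4 = 1
Particular solution: y = 4 + e^(-x)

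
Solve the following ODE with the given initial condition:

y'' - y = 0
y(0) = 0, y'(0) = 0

General solution: y = C₁e^x + C₂e^(-x)
Applying ICs: C₁ = 0, C₂ = 0
Particular solution: y = 0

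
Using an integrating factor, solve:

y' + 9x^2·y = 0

Using integrating factor method:

General solution: y = Ce^(-3x^3)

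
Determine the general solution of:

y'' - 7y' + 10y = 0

Characteristic equation: r² - 7r + 10 = 0
Roots: r = 2, 5 (distinct real)
General solution: y = C₁e^(2x) + C₂e^(5x)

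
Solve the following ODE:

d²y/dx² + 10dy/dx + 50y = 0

Characteristic equation: r² + 10r + 50 = 0
Roots: r = -5 ± 5i (complex conjugates)
General solution: y = e^(-5x)(C₁cos(5x) + C₂sin(5x))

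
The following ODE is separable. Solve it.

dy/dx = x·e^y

Separating variables and integrating:
-e^(-y) = x²/2 + C

General solution: y = -ln(C - x²/2)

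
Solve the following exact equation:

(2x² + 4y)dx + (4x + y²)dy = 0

Verify exactness: ∂M/∂y = ∂N/∂x ✓
Find F(x,y) such that ∂F/∂x = M, ∂F/∂y = N
Solution: 2x³/3 + 4xy + y³/3 = C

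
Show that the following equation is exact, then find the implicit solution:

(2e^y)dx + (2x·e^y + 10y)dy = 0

Verify exactness: ∂M/∂y = ∂N/∂x ✓
Find F(x,y) such that ∂F/∂x = M, ∂F/∂y = N
Solution: 2x·e^y + 5y² = C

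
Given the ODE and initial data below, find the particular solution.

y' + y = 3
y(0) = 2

General solution: y = 3 + Ce^(-x)
Applying y(0) = 2: C = 2 - 3 = -1
Particular solution: y = 3 - e^(-x)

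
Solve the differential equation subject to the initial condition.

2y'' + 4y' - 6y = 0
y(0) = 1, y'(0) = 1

General solution: y = C₁e^x + C₂e^(-3x)
Applying ICs: C₁ = 1, C₂ = 0
Particular solution: y = e^x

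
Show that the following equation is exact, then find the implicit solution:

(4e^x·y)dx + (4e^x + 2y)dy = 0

Verify exactness: ∂M/∂y = ∂N/∂x ✓
Find F(x,y) such that ∂F/∂x = M, ∂F/∂y = N
Solution: 4e^x·y + y² = C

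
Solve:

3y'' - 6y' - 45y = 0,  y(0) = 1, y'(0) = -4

General solution: y = C₁e^(5x) + C₂e^(-3x)
Applying ICs: C₁ = -1/8, C₂ = 9/8
Particular solution: y = -(1/8)e^(5x) + (9/8)e^(-3x)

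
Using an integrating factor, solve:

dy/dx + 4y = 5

Using integrating factor method:

General solution: y = 5/4 + Ce^(-4x)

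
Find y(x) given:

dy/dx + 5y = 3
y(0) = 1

General solution: y = 3/5 + Ce^(-5x)
Applying y(0) = 1: C = 1 - 3/5 = 2/5
Particular solution: y = 3/5 + (2/5)e^(-5x)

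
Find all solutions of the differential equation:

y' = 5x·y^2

Separating variables and integrating:
-1/y = 5x^2/2 + C

General solution: y^-1 = (-5/2)x^2 + C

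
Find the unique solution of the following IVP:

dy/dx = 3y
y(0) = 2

General solution: y = Ce^(3x)
Applying IC y(0) = 2:
Particular solution: y = 2e^(3x)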